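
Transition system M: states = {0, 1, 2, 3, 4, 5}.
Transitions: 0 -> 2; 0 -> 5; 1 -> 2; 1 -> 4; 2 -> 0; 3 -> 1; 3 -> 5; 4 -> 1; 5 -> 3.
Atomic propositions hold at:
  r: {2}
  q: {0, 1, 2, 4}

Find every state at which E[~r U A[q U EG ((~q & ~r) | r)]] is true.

{0, 3, 5}

Sat(~r) = {0, 1, 3, 4, 5}
Sat(~q) = {3, 5}
Sat(~q & ~r) = {3, 5}
Sat((~q & ~r) | r) = {2, 3, 5}
EG ((~q & ~r) | r): greatest fixpoint, start Z0 = {2, 3, 5}, keep only states in Sat with some successor in Z. Z1 = {3, 5}; fixed.
Sat(EG ((~q & ~r) | r)) = {3, 5}
A[q U EG ((~q & ~r) | r)]: least fixpoint, start Z0 = Sat(EG ((~q & ~r) | r)) = {3, 5}, add states in Sat(q) with every successor in Z. Already a fixed point.
Sat(A[q U EG ((~q & ~r) | r)]) = {3, 5}
E[~r U A[q U EG ((~q & ~r) | r)]]: least fixpoint, start Z0 = Sat(A[q U EG ((~q & ~r) | r)]) = {3, 5}, add states in Sat(~r) with some successor in Z. Z1 = {0, 3, 5}; fixed.
Sat(E[~r U A[q U EG ((~q & ~r) | r)]]) = {0, 3, 5}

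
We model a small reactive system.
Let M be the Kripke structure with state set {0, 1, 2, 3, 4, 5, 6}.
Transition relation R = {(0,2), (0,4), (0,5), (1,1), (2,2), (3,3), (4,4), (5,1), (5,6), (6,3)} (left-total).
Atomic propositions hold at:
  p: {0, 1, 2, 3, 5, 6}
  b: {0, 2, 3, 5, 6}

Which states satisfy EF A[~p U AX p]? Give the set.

{0, 1, 2, 3, 5, 6}

Sat(~p) = {4}
Sat(AX p) = {s : every successor in {0, 1, 2, 3, 5, 6}} = {1, 2, 3, 5, 6}
A[~p U AX p]: least fixpoint, start Z0 = Sat(AX p) = {1, 2, 3, 5, 6}, add states in Sat(~p) with every successor in Z. Already a fixed point.
Sat(A[~p U AX p]) = {1, 2, 3, 5, 6}
EF A[~p U AX p]: least fixpoint, start Z0 = {1, 2, 3, 5, 6}, add states with some successor in Z. Z1 = {0, 1, 2, 3, 5, 6}; fixed.
Sat(EF A[~p U AX p]) = {0, 1, 2, 3, 5, 6}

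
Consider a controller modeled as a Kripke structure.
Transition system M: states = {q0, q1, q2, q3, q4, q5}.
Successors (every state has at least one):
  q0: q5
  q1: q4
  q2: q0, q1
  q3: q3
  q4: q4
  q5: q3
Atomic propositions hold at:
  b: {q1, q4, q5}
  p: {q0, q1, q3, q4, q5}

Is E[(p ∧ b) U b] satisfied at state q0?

No

Sat(p ∧ b) = {q1, q4, q5}
E[(p ∧ b) U b]: least fixpoint, start Z0 = Sat(b) = {q1, q4, q5}, add states in Sat(p ∧ b) with some successor in Z. Already a fixed point.
Sat(E[(p ∧ b) U b]) = {q1, q4, q5}
q0 ∉ Sat(E[(p ∧ b) U b]) = {q1, q4, q5}, so the formula does not hold at q0.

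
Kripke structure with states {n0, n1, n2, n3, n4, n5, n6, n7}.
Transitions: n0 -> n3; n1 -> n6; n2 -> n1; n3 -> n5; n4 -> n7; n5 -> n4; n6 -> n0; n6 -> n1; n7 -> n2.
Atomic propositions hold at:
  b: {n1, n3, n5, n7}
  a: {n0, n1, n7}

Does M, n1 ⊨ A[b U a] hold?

A[b U a]: least fixpoint, start Z0 = Sat(a) = {n0, n1, n7}, add states in Sat(b) with every successor in Z. Already a fixed point.
Sat(A[b U a]) = {n0, n1, n7}
n1 ∈ Sat(A[b U a]) = {n0, n1, n7}, so the formula holds at n1.

Yes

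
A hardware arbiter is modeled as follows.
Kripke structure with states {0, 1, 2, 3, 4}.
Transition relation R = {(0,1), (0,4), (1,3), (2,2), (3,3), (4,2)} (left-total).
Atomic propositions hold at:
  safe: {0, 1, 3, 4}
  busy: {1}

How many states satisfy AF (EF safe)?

4

EF safe: least fixpoint, start Z0 = {0, 1, 3, 4}, add states with some successor in Z. Already a fixed point.
Sat(EF safe) = {0, 1, 3, 4}
AF (EF safe): least fixpoint, start Z0 = {0, 1, 3, 4}, add states with every successor in Z. Already a fixed point.
Sat(AF (EF safe)) = {0, 1, 3, 4}
|Sat(AF (EF safe))| = |{0, 1, 3, 4}| = 4.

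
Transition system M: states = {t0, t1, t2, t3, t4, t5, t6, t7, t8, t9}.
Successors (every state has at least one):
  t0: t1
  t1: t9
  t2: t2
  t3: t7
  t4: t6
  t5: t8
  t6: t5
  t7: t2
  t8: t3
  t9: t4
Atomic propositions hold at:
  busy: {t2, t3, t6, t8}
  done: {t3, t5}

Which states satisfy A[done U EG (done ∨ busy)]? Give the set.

Sat(done ∨ busy) = {t2, t3, t5, t6, t8}
EG (done ∨ busy): greatest fixpoint, start Z0 = {t2, t3, t5, t6, t8}, keep only states in Sat with some successor in Z. Z1 = {t2, t5, t6, t8}; Z2 = {t2, t5, t6}; Z3 = {t2, t6}; Z4 = {t2}; fixed.
Sat(EG (done ∨ busy)) = {t2}
A[done U EG (done ∨ busy)]: least fixpoint, start Z0 = Sat(EG (done ∨ busy)) = {t2}, add states in Sat(done) with every successor in Z. Already a fixed point.
Sat(A[done U EG (done ∨ busy)]) = {t2}

{t2}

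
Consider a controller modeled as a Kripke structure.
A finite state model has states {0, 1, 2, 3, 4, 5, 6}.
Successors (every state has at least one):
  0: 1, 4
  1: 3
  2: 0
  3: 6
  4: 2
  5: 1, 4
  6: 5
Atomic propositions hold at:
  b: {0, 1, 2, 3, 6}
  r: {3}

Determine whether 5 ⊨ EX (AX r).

Yes

Sat(AX r) = {s : every successor in {3}} = {1}
Sat(EX (AX r)) = {s : some successor in {1}} = {0, 5}
5 ∈ Sat(EX (AX r)) = {0, 5}, so the formula holds at 5.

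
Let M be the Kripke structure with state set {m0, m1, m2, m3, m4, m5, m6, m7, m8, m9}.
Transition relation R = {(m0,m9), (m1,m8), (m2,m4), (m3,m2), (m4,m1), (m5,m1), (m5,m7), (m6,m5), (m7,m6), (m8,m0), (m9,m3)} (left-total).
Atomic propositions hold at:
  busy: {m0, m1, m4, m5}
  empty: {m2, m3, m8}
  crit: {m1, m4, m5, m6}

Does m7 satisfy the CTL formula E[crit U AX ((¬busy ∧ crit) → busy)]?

No

Sat(¬busy) = {m2, m3, m6, m7, m8, m9}
Sat(¬busy ∧ crit) = {m6}
Sat((¬busy ∧ crit) → busy) = {m0, m1, m2, m3, m4, m5, m7, m8, m9}
Sat(AX ((¬busy ∧ crit) → busy)) = {s : every successor in {m0, m1, m2, m3, m4, m5, m7, m8, m9}} = {m0, m1, m2, m3, m4, m5, m6, m8, m9}
E[crit U AX ((¬busy ∧ crit) → busy)]: least fixpoint, start Z0 = Sat(AX ((¬busy ∧ crit) → busy)) = {m0, m1, m2, m3, m4, m5, m6, m8, m9}, add states in Sat(crit) with some successor in Z. Already a fixed point.
Sat(E[crit U AX ((¬busy ∧ crit) → busy)]) = {m0, m1, m2, m3, m4, m5, m6, m8, m9}
m7 ∉ Sat(E[crit U AX ((¬busy ∧ crit) → busy)]) = {m0, m1, m2, m3, m4, m5, m6, m8, m9}, so the formula does not hold at m7.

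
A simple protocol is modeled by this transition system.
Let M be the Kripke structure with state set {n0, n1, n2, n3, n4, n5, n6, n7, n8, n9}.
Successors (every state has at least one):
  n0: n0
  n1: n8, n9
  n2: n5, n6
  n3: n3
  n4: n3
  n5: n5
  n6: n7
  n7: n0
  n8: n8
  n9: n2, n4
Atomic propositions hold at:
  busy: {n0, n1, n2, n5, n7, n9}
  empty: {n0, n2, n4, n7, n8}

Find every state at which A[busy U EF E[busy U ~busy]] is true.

Sat(~busy) = {n3, n4, n6, n8}
E[busy U ~busy]: least fixpoint, start Z0 = Sat(~busy) = {n3, n4, n6, n8}, add states in Sat(busy) with some successor in Z. Z1 = {n1, n2, n3, n4, n6, n8, n9}; fixed.
Sat(E[busy U ~busy]) = {n1, n2, n3, n4, n6, n8, n9}
EF E[busy U ~busy]: least fixpoint, start Z0 = {n1, n2, n3, n4, n6, n8, n9}, add states with some successor in Z. Already a fixed point.
Sat(EF E[busy U ~busy]) = {n1, n2, n3, n4, n6, n8, n9}
A[busy U EF E[busy U ~busy]]: least fixpoint, start Z0 = Sat(EF E[busy U ~busy]) = {n1, n2, n3, n4, n6, n8, n9}, add states in Sat(busy) with every successor in Z. Already a fixed point.
Sat(A[busy U EF E[busy U ~busy]]) = {n1, n2, n3, n4, n6, n8, n9}

{n1, n2, n3, n4, n6, n8, n9}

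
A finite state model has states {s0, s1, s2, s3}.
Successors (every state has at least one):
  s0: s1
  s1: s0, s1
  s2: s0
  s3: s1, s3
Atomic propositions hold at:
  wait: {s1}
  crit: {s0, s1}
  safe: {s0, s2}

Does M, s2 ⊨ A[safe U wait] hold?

Yes

A[safe U wait]: least fixpoint, start Z0 = Sat(wait) = {s1}, add states in Sat(safe) with every successor in Z. Z1 = {s0, s1}; Z2 = {s0, s1, s2}; fixed.
Sat(A[safe U wait]) = {s0, s1, s2}
s2 ∈ Sat(A[safe U wait]) = {s0, s1, s2}, so the formula holds at s2.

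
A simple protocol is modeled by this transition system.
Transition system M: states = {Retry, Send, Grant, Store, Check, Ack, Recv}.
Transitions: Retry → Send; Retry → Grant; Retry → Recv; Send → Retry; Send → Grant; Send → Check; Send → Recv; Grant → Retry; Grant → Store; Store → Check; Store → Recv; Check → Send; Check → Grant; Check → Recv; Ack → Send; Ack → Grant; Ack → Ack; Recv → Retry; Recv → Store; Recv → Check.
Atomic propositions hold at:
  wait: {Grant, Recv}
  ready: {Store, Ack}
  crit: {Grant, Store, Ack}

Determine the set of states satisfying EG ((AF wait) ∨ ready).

AF wait: least fixpoint, start Z0 = {Grant, Recv}, add states with every successor in Z. Already a fixed point.
Sat(AF wait) = {Grant, Recv}
Sat((AF wait) ∨ ready) = {Grant, Store, Ack, Recv}
EG ((AF wait) ∨ ready): greatest fixpoint, start Z0 = {Grant, Store, Ack, Recv}, keep only states in Sat with some successor in Z. Already a fixed point.
Sat(EG ((AF wait) ∨ ready)) = {Grant, Store, Ack, Recv}

{Grant, Store, Ack, Recv}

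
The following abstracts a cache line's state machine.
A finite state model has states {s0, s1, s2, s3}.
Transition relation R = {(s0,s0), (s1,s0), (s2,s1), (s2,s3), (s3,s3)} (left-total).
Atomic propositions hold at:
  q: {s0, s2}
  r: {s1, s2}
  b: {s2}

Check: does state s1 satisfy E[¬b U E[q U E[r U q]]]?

Yes

Sat(¬b) = {s0, s1, s3}
E[r U q]: least fixpoint, start Z0 = Sat(q) = {s0, s2}, add states in Sat(r) with some successor in Z. Z1 = {s0, s1, s2}; fixed.
Sat(E[r U q]) = {s0, s1, s2}
E[q U E[r U q]]: least fixpoint, start Z0 = Sat(E[r U q]) = {s0, s1, s2}, add states in Sat(q) with some successor in Z. Already a fixed point.
Sat(E[q U E[r U q]]) = {s0, s1, s2}
E[¬b U E[q U E[r U q]]]: least fixpoint, start Z0 = Sat(E[q U E[r U q]]) = {s0, s1, s2}, add states in Sat(¬b) with some successor in Z. Already a fixed point.
Sat(E[¬b U E[q U E[r U q]]]) = {s0, s1, s2}
s1 ∈ Sat(E[¬b U E[q U E[r U q]]]) = {s0, s1, s2}, so the formula holds at s1.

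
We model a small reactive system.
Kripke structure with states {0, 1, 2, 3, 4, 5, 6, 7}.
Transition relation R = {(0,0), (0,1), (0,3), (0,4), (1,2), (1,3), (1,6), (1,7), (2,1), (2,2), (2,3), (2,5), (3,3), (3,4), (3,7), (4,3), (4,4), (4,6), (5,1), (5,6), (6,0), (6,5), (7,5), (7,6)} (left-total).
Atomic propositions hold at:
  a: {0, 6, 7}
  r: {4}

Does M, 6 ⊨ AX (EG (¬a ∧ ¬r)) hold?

No

Sat(¬a) = {1, 2, 3, 4, 5}
Sat(¬r) = {0, 1, 2, 3, 5, 6, 7}
Sat(¬a ∧ ¬r) = {1, 2, 3, 5}
EG (¬a ∧ ¬r): greatest fixpoint, start Z0 = {1, 2, 3, 5}, keep only states in Sat with some successor in Z. Already a fixed point.
Sat(EG (¬a ∧ ¬r)) = {1, 2, 3, 5}
Sat(AX (EG (¬a ∧ ¬r))) = {s : every successor in {1, 2, 3, 5}} = {2}
6 ∉ Sat(AX (EG (¬a ∧ ¬r))) = {2}, so the formula does not hold at 6.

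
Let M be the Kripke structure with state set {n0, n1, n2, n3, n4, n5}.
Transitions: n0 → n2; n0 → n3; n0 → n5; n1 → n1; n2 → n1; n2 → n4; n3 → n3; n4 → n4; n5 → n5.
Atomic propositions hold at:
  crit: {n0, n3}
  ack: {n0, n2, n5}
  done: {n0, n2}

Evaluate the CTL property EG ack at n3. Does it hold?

No

EG ack: greatest fixpoint, start Z0 = {n0, n2, n5}, keep only states in Sat with some successor in Z. Z1 = {n0, n5}; fixed.
Sat(EG ack) = {n0, n5}
n3 ∉ Sat(EG ack) = {n0, n5}, so the formula does not hold at n3.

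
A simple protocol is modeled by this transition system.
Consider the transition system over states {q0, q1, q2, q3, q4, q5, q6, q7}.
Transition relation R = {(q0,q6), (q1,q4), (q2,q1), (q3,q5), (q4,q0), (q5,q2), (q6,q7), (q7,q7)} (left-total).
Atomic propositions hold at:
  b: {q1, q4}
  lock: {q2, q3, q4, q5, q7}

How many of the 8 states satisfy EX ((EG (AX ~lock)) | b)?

2

Sat(~lock) = {q0, q1, q6}
Sat(AX ~lock) = {s : every successor in {q0, q1, q6}} = {q0, q2, q4}
EG (AX ~lock): greatest fixpoint, start Z0 = {q0, q2, q4}, keep only states in Sat with some successor in Z. Z1 = {q4}; Z2 = ∅; fixed.
Sat(EG (AX ~lock)) = ∅
Sat((EG (AX ~lock)) | b) = {q1, q4}
Sat(EX ((EG (AX ~lock)) | b)) = {s : some successor in {q1, q4}} = {q1, q2}
|Sat(EX ((EG (AX ~lock)) | b))| = |{q1, q2}| = 2.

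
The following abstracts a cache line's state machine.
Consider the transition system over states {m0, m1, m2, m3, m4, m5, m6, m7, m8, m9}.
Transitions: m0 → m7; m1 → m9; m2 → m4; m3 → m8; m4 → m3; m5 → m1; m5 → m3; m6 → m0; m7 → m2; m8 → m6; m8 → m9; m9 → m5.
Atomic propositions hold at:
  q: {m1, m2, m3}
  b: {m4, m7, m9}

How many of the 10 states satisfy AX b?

3

Sat(AX b) = {s : every successor in {m4, m7, m9}} = {m0, m1, m2}
|Sat(AX b)| = |{m0, m1, m2}| = 3.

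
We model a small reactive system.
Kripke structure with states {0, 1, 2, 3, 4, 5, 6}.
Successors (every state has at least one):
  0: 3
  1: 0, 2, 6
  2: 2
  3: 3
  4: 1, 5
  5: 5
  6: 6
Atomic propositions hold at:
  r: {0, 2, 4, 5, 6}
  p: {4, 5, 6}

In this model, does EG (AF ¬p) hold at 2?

Yes

Sat(¬p) = {0, 1, 2, 3}
AF ¬p: least fixpoint, start Z0 = {0, 1, 2, 3}, add states with every successor in Z. Already a fixed point.
Sat(AF ¬p) = {0, 1, 2, 3}
EG (AF ¬p): greatest fixpoint, start Z0 = {0, 1, 2, 3}, keep only states in Sat with some successor in Z. Already a fixed point.
Sat(EG (AF ¬p)) = {0, 1, 2, 3}
2 ∈ Sat(EG (AF ¬p)) = {0, 1, 2, 3}, so the formula holds at 2.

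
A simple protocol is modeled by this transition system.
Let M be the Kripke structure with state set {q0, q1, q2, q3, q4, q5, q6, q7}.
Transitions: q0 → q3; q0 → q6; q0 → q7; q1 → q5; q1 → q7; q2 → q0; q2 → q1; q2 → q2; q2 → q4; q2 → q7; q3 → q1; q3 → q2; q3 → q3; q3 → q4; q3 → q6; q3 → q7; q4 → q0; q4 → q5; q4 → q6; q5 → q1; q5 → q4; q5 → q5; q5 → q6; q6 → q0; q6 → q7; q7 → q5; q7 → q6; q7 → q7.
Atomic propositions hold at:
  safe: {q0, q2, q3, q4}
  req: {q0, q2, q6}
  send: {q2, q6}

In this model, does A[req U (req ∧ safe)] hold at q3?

No

Sat(req ∧ safe) = {q0, q2}
A[req U (req ∧ safe)]: least fixpoint, start Z0 = Sat((req ∧ safe)) = {q0, q2}, add states in Sat(req) with every successor in Z. Already a fixed point.
Sat(A[req U (req ∧ safe)]) = {q0, q2}
q3 ∉ Sat(A[req U (req ∧ safe)]) = {q0, q2}, so the formula does not hold at q3.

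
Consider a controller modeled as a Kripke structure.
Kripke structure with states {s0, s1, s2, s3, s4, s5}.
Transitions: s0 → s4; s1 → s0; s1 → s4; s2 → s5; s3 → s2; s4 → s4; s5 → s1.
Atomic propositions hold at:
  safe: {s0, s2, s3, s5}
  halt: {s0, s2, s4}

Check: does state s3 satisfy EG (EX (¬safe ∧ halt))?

No

Sat(¬safe) = {s1, s4}
Sat(¬safe ∧ halt) = {s4}
Sat(EX (¬safe ∧ halt)) = {s : some successor in {s4}} = {s0, s1, s4}
EG (EX (¬safe ∧ halt)): greatest fixpoint, start Z0 = {s0, s1, s4}, keep only states in Sat with some successor in Z. Already a fixed point.
Sat(EG (EX (¬safe ∧ halt))) = {s0, s1, s4}
s3 ∉ Sat(EG (EX (¬safe ∧ halt))) = {s0, s1, s4}, so the formula does not hold at s3.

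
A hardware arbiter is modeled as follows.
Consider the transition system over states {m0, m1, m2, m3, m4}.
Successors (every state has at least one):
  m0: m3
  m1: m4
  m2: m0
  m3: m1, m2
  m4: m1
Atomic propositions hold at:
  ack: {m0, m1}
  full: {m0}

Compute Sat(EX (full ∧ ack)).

Sat(full ∧ ack) = {m0}
Sat(EX (full ∧ ack)) = {s : some successor in {m0}} = {m2}

{m2}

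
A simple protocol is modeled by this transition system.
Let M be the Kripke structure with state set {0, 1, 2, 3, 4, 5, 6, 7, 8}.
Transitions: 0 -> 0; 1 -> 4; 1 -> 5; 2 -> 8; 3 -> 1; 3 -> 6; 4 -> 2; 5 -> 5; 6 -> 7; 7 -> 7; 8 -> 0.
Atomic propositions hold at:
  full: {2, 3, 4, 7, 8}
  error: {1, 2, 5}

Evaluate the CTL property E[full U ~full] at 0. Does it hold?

Sat(~full) = {0, 1, 5, 6}
E[full U ~full]: least fixpoint, start Z0 = Sat(~full) = {0, 1, 5, 6}, add states in Sat(full) with some successor in Z. Z1 = {0, 1, 3, 5, 6, 8}; Z2 = {0, 1, 2, 3, 5, 6, 8}; Z3 = {0, 1, 2, 3, 4, 5, 6, 8}; fixed.
Sat(E[full U ~full]) = {0, 1, 2, 3, 4, 5, 6, 8}
0 ∈ Sat(E[full U ~full]) = {0, 1, 2, 3, 4, 5, 6, 8}, so the formula holds at 0.

Yes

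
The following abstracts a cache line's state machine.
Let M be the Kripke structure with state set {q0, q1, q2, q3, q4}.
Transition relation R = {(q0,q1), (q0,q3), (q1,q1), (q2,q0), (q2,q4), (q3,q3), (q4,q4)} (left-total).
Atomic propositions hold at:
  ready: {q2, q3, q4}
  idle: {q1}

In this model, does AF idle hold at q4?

AF idle: least fixpoint, start Z0 = {q1}, add states with every successor in Z. Already a fixed point.
Sat(AF idle) = {q1}
q4 ∉ Sat(AF idle) = {q1}, so the formula does not hold at q4.

No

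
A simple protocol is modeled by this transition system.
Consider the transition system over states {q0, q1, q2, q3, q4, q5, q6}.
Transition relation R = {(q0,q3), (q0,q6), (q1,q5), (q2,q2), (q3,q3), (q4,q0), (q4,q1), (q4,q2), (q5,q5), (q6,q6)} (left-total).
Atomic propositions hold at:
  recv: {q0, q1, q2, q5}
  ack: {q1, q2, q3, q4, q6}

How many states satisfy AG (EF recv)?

3

EF recv: least fixpoint, start Z0 = {q0, q1, q2, q5}, add states with some successor in Z. Z1 = {q0, q1, q2, q4, q5}; fixed.
Sat(EF recv) = {q0, q1, q2, q4, q5}
AG (EF recv): greatest fixpoint, start Z0 = {q0, q1, q2, q4, q5}, keep only states in Sat with every successor in Z. Z1 = {q1, q2, q4, q5}; Z2 = {q1, q2, q5}; fixed.
Sat(AG (EF recv)) = {q1, q2, q5}
|Sat(AG (EF recv))| = |{q1, q2, q5}| = 3.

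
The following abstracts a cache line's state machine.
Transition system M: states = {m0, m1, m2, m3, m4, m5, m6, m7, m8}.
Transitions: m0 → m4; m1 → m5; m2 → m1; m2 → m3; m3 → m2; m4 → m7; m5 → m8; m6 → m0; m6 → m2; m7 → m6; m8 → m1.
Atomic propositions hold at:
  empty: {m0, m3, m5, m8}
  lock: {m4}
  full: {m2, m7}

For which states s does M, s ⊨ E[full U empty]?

E[full U empty]: least fixpoint, start Z0 = Sat(empty) = {m0, m3, m5, m8}, add states in Sat(full) with some successor in Z. Z1 = {m0, m2, m3, m5, m8}; fixed.
Sat(E[full U empty]) = {m0, m2, m3, m5, m8}

{m0, m2, m3, m5, m8}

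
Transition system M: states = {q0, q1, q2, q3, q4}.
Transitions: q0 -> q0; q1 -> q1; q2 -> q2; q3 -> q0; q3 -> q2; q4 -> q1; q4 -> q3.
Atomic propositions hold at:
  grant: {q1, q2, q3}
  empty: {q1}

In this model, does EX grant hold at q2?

Yes

Sat(EX grant) = {s : some successor in {q1, q2, q3}} = {q1, q2, q3, q4}
q2 ∈ Sat(EX grant) = {q1, q2, q3, q4}, so the formula holds at q2.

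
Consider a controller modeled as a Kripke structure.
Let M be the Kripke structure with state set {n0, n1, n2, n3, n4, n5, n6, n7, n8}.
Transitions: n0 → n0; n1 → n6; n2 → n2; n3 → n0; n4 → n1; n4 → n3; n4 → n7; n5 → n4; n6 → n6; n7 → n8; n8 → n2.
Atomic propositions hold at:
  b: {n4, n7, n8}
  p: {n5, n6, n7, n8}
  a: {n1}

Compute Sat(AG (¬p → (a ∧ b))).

{n6}

Sat(¬p) = {n0, n1, n2, n3, n4}
Sat(a ∧ b) = ∅
Sat(¬p → (a ∧ b)) = {n5, n6, n7, n8}
AG (¬p → (a ∧ b)): greatest fixpoint, start Z0 = {n5, n6, n7, n8}, keep only states in Sat with every successor in Z. Z1 = {n6, n7}; Z2 = {n6}; fixed.
Sat(AG (¬p → (a ∧ b))) = {n6}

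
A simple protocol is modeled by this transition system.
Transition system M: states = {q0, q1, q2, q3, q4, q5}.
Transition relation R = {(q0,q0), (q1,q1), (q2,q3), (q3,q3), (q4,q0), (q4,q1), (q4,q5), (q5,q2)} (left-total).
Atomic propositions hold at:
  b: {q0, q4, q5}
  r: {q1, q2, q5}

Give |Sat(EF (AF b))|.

3

AF b: least fixpoint, start Z0 = {q0, q4, q5}, add states with every successor in Z. Already a fixed point.
Sat(AF b) = {q0, q4, q5}
EF (AF b): least fixpoint, start Z0 = {q0, q4, q5}, add states with some successor in Z. Already a fixed point.
Sat(EF (AF b)) = {q0, q4, q5}
|Sat(EF (AF b))| = |{q0, q4, q5}| = 3.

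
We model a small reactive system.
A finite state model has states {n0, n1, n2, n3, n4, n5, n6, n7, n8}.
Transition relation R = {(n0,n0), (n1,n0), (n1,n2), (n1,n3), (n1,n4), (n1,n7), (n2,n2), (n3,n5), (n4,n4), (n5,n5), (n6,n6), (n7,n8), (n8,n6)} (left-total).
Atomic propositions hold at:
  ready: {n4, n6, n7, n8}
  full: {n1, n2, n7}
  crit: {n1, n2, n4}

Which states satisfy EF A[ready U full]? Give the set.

A[ready U full]: least fixpoint, start Z0 = Sat(full) = {n1, n2, n7}, add states in Sat(ready) with every successor in Z. Already a fixed point.
Sat(A[ready U full]) = {n1, n2, n7}
EF A[ready U full]: least fixpoint, start Z0 = {n1, n2, n7}, add states with some successor in Z. Already a fixed point.
Sat(EF A[ready U full]) = {n1, n2, n7}

{n1, n2, n7}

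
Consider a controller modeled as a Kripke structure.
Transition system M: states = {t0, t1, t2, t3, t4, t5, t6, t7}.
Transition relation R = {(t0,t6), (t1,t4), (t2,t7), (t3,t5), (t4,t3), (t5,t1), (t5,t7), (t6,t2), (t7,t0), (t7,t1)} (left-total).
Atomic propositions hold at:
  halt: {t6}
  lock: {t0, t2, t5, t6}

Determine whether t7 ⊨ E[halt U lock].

E[halt U lock]: least fixpoint, start Z0 = Sat(lock) = {t0, t2, t5, t6}, add states in Sat(halt) with some successor in Z. Already a fixed point.
Sat(E[halt U lock]) = {t0, t2, t5, t6}
t7 ∉ Sat(E[halt U lock]) = {t0, t2, t5, t6}, so the formula does not hold at t7.

No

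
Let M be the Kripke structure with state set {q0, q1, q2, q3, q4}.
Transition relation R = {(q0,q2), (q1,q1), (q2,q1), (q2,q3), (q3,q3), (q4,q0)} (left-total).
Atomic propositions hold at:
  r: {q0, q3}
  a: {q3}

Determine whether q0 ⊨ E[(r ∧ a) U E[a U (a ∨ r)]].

Sat(r ∧ a) = {q3}
Sat(a ∨ r) = {q0, q3}
E[a U (a ∨ r)]: least fixpoint, start Z0 = Sat((a ∨ r)) = {q0, q3}, add states in Sat(a) with some successor in Z. Already a fixed point.
Sat(E[a U (a ∨ r)]) = {q0, q3}
E[(r ∧ a) U E[a U (a ∨ r)]]: least fixpoint, start Z0 = Sat(E[a U (a ∨ r)]) = {q0, q3}, add states in Sat(r ∧ a) with some successor in Z. Already a fixed point.
Sat(E[(r ∧ a) U E[a U (a ∨ r)]]) = {q0, q3}
q0 ∈ Sat(E[(r ∧ a) U E[a U (a ∨ r)]]) = {q0, q3}, so the formula holds at q0.

Yes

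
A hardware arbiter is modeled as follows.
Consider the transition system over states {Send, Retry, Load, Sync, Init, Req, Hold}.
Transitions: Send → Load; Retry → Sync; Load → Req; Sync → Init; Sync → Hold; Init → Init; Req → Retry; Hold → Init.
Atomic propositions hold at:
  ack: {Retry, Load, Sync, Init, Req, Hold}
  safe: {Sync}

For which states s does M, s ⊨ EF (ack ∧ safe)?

Sat(ack ∧ safe) = {Sync}
EF (ack ∧ safe): least fixpoint, start Z0 = {Sync}, add states with some successor in Z. Z1 = {Retry, Sync}; Z2 = {Retry, Sync, Req}; Z3 = {Retry, Load, Sync, Req}; Z4 = {Send, Retry, Load, Sync, Req}; fixed.
Sat(EF (ack ∧ safe)) = {Send, Retry, Load, Sync, Req}

{Send, Retry, Load, Sync, Req}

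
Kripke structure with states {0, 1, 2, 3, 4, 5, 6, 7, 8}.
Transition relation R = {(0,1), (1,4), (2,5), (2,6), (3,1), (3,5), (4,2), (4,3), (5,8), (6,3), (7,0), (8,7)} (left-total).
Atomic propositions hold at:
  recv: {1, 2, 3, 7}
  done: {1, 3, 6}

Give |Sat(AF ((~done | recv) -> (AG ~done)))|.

1

Sat(~done) = {0, 2, 4, 5, 7, 8}
Sat(~done | recv) = {0, 1, 2, 3, 4, 5, 7, 8}
AG ~done: greatest fixpoint, start Z0 = {0, 2, 4, 5, 7, 8}, keep only states in Sat with every successor in Z. Z1 = {5, 7, 8}; Z2 = {5, 8}; Z3 = {5}; Z4 = ∅; fixed.
Sat(AG ~done) = ∅
Sat((~done | recv) -> (AG ~done)) = {6}
AF ((~done | recv) -> (AG ~done)): least fixpoint, start Z0 = {6}, add states with every successor in Z. Already a fixed point.
Sat(AF ((~done | recv) -> (AG ~done))) = {6}
|Sat(AF ((~done | recv) -> (AG ~done)))| = |{6}| = 1.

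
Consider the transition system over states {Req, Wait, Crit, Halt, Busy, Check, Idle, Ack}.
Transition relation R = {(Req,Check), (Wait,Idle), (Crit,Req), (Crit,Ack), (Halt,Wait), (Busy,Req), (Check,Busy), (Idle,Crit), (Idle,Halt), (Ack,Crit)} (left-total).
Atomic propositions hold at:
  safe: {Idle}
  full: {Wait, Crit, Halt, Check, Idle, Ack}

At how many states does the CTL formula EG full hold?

5

EG full: greatest fixpoint, start Z0 = {Wait, Crit, Halt, Check, Idle, Ack}, keep only states in Sat with some successor in Z. Z1 = {Wait, Crit, Halt, Idle, Ack}; fixed.
Sat(EG full) = {Wait, Crit, Halt, Idle, Ack}
|Sat(EG full)| = |{Wait, Crit, Halt, Idle, Ack}| = 5.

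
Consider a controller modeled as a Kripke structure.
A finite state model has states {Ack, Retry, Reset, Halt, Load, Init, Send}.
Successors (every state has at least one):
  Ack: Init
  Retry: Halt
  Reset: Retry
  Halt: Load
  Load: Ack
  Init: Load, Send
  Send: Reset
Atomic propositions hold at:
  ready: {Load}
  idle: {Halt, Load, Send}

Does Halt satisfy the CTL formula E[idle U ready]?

Yes

E[idle U ready]: least fixpoint, start Z0 = Sat(ready) = {Load}, add states in Sat(idle) with some successor in Z. Z1 = {Halt, Load}; fixed.
Sat(E[idle U ready]) = {Halt, Load}
Halt ∈ Sat(E[idle U ready]) = {Halt, Load}, so the formula holds at Halt.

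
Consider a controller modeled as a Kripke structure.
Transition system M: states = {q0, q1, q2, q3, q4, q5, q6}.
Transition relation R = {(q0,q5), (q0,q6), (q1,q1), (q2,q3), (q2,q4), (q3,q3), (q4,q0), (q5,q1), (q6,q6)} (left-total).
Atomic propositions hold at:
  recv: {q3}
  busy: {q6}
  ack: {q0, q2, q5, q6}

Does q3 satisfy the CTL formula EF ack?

EF ack: least fixpoint, start Z0 = {q0, q2, q5, q6}, add states with some successor in Z. Z1 = {q0, q2, q4, q5, q6}; fixed.
Sat(EF ack) = {q0, q2, q4, q5, q6}
q3 ∉ Sat(EF ack) = {q0, q2, q4, q5, q6}, so the formula does not hold at q3.

No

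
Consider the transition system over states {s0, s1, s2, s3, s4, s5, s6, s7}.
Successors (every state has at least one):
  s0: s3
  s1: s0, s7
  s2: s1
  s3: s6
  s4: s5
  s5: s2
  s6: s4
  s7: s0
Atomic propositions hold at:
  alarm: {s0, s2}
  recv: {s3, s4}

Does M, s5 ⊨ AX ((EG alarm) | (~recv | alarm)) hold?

Yes

EG alarm: greatest fixpoint, start Z0 = {s0, s2}, keep only states in Sat with some successor in Z. Z1 = ∅; fixed.
Sat(EG alarm) = ∅
Sat(~recv) = {s0, s1, s2, s5, s6, s7}
Sat(~recv | alarm) = {s0, s1, s2, s5, s6, s7}
Sat((EG alarm) | (~recv | alarm)) = {s0, s1, s2, s5, s6, s7}
Sat(AX ((EG alarm) | (~recv | alarm))) = {s : every successor in {s0, s1, s2, s5, s6, s7}} = {s1, s2, s3, s4, s5, s7}
s5 ∈ Sat(AX ((EG alarm) | (~recv | alarm))) = {s1, s2, s3, s4, s5, s7}, so the formula holds at s5.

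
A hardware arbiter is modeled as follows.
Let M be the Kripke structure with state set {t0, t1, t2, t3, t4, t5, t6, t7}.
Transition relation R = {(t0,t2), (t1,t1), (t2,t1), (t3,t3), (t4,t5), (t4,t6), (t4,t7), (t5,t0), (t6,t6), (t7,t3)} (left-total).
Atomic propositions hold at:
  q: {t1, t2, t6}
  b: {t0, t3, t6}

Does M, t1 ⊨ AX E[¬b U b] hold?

No

Sat(¬b) = {t1, t2, t4, t5, t7}
E[¬b U b]: least fixpoint, start Z0 = Sat(b) = {t0, t3, t6}, add states in Sat(¬b) with some successor in Z. Z1 = {t0, t3, t4, t5, t6, t7}; fixed.
Sat(E[¬b U b]) = {t0, t3, t4, t5, t6, t7}
Sat(AX E[¬b U b]) = {s : every successor in {t0, t3, t4, t5, t6, t7}} = {t3, t4, t5, t6, t7}
t1 ∉ Sat(AX E[¬b U b]) = {t3, t4, t5, t6, t7}, so the formula does not hold at t1.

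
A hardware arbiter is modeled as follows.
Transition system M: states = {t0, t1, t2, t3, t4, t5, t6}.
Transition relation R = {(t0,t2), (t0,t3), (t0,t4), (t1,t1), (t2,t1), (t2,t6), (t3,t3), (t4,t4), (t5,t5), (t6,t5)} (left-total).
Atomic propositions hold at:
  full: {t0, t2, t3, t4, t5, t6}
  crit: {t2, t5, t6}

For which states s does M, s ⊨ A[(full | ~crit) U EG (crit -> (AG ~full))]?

{t0, t1, t3, t4}

Sat(~crit) = {t0, t1, t3, t4}
Sat(full | ~crit) = {t0, t1, t2, t3, t4, t5, t6}
Sat(~full) = {t1}
AG ~full: greatest fixpoint, start Z0 = {t1}, keep only states in Sat with every successor in Z. Already a fixed point.
Sat(AG ~full) = {t1}
Sat(crit -> (AG ~full)) = {t0, t1, t3, t4}
EG (crit -> (AG ~full)): greatest fixpoint, start Z0 = {t0, t1, t3, t4}, keep only states in Sat with some successor in Z. Already a fixed point.
Sat(EG (crit -> (AG ~full))) = {t0, t1, t3, t4}
A[(full | ~crit) U EG (crit -> (AG ~full))]: least fixpoint, start Z0 = Sat(EG (crit -> (AG ~full))) = {t0, t1, t3, t4}, add states in Sat(full | ~crit) with every successor in Z. Already a fixed point.
Sat(A[(full | ~crit) U EG (crit -> (AG ~full))]) = {t0, t1, t3, t4}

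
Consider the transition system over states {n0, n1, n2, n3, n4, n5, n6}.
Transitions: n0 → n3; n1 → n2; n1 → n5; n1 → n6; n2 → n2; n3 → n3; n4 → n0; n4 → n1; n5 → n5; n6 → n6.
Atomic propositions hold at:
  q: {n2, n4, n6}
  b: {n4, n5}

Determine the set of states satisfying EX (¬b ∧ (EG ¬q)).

Sat(¬b) = {n0, n1, n2, n3, n6}
Sat(¬q) = {n0, n1, n3, n5}
EG ¬q: greatest fixpoint, start Z0 = {n0, n1, n3, n5}, keep only states in Sat with some successor in Z. Already a fixed point.
Sat(EG ¬q) = {n0, n1, n3, n5}
Sat(¬b ∧ (EG ¬q)) = {n0, n1, n3}
Sat(EX (¬b ∧ (EG ¬q))) = {s : some successor in {n0, n1, n3}} = {n0, n3, n4}

{n0, n3, n4}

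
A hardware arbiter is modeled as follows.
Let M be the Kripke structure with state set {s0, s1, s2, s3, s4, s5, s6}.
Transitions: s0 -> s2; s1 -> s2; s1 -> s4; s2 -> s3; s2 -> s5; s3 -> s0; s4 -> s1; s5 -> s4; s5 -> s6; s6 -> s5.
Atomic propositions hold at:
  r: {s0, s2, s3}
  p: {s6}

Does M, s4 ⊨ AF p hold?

AF p: least fixpoint, start Z0 = {s6}, add states with every successor in Z. Already a fixed point.
Sat(AF p) = {s6}
s4 ∉ Sat(AF p) = {s6}, so the formula does not hold at s4.

No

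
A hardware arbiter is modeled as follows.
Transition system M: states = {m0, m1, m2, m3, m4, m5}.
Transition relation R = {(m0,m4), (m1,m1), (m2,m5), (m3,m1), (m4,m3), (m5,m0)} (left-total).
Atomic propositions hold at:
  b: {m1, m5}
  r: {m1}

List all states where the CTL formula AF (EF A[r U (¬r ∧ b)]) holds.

{m2, m5}

Sat(¬r) = {m0, m2, m3, m4, m5}
Sat(¬r ∧ b) = {m5}
A[r U (¬r ∧ b)]: least fixpoint, start Z0 = Sat((¬r ∧ b)) = {m5}, add states in Sat(r) with every successor in Z. Already a fixed point.
Sat(A[r U (¬r ∧ b)]) = {m5}
EF A[r U (¬r ∧ b)]: least fixpoint, start Z0 = {m5}, add states with some successor in Z. Z1 = {m2, m5}; fixed.
Sat(EF A[r U (¬r ∧ b)]) = {m2, m5}
AF (EF A[r U (¬r ∧ b)]): least fixpoint, start Z0 = {m2, m5}, add states with every successor in Z. Already a fixed point.
Sat(AF (EF A[r U (¬r ∧ b)])) = {m2, m5}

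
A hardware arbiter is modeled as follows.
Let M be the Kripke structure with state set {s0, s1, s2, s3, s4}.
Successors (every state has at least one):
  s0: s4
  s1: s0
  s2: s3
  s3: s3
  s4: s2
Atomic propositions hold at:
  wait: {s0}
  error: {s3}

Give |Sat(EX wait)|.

1

Sat(EX wait) = {s : some successor in {s0}} = {s1}
|Sat(EX wait)| = |{s1}| = 1.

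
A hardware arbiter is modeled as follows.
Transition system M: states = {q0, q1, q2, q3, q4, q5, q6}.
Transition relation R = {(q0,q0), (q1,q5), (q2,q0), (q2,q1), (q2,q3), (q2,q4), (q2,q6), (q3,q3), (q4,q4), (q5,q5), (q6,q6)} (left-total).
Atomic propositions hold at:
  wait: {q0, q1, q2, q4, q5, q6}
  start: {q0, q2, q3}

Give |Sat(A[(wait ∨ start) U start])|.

Sat(wait ∨ start) = {q0, q1, q2, q3, q4, q5, q6}
A[(wait ∨ start) U start]: least fixpoint, start Z0 = Sat(start) = {q0, q2, q3}, add states in Sat(wait ∨ start) with every successor in Z. Already a fixed point.
Sat(A[(wait ∨ start) U start]) = {q0, q2, q3}
|Sat(A[(wait ∨ start) U start])| = |{q0, q2, q3}| = 3.

3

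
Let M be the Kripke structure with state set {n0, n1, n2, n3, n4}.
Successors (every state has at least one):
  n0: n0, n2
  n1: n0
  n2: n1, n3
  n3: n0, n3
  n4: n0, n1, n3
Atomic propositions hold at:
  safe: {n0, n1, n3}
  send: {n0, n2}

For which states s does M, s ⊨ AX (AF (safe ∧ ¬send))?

{n2}

Sat(¬send) = {n1, n3, n4}
Sat(safe ∧ ¬send) = {n1, n3}
AF (safe ∧ ¬send): least fixpoint, start Z0 = {n1, n3}, add states with every successor in Z. Z1 = {n1, n2, n3}; fixed.
Sat(AF (safe ∧ ¬send)) = {n1, n2, n3}
Sat(AX (AF (safe ∧ ¬send))) = {s : every successor in {n1, n2, n3}} = {n2}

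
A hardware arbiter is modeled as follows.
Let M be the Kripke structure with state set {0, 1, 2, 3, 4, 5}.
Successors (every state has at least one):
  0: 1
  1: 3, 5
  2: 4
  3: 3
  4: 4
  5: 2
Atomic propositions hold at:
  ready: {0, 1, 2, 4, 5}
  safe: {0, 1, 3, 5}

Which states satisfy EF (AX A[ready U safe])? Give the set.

A[ready U safe]: least fixpoint, start Z0 = Sat(safe) = {0, 1, 3, 5}, add states in Sat(ready) with every successor in Z. Already a fixed point.
Sat(A[ready U safe]) = {0, 1, 3, 5}
Sat(AX A[ready U safe]) = {s : every successor in {0, 1, 3, 5}} = {0, 1, 3}
EF (AX A[ready U safe]): least fixpoint, start Z0 = {0, 1, 3}, add states with some successor in Z. Already a fixed point.
Sat(EF (AX A[ready U safe])) = {0, 1, 3}

{0, 1, 3}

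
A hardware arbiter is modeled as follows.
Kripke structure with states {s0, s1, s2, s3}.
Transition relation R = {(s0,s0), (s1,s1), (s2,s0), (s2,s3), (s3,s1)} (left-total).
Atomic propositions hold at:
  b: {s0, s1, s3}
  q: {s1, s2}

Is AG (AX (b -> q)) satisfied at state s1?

Yes

Sat(b -> q) = {s1, s2}
Sat(AX (b -> q)) = {s : every successor in {s1, s2}} = {s1, s3}
AG (AX (b -> q)): greatest fixpoint, start Z0 = {s1, s3}, keep only states in Sat with every successor in Z. Already a fixed point.
Sat(AG (AX (b -> q))) = {s1, s3}
s1 ∈ Sat(AG (AX (b -> q))) = {s1, s3}, so the formula holds at s1.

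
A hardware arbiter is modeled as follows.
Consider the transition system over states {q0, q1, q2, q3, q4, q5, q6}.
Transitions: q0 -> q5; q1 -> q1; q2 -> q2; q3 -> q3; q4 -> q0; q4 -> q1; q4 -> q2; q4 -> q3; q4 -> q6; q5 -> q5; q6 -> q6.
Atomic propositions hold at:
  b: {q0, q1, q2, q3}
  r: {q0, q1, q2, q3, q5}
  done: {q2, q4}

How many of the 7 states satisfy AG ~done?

Sat(~done) = {q0, q1, q3, q5, q6}
AG ~done: greatest fixpoint, start Z0 = {q0, q1, q3, q5, q6}, keep only states in Sat with every successor in Z. Already a fixed point.
Sat(AG ~done) = {q0, q1, q3, q5, q6}
|Sat(AG ~done)| = |{q0, q1, q3, q5, q6}| = 5.

5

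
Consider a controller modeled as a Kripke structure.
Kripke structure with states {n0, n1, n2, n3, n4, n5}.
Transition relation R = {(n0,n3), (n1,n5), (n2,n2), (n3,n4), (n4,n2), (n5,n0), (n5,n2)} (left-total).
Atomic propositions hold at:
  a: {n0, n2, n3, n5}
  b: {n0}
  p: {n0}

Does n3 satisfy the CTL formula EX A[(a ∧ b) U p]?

Sat(a ∧ b) = {n0}
A[(a ∧ b) U p]: least fixpoint, start Z0 = Sat(p) = {n0}, add states in Sat(a ∧ b) with every successor in Z. Already a fixed point.
Sat(A[(a ∧ b) U p]) = {n0}
Sat(EX A[(a ∧ b) U p]) = {s : some successor in {n0}} = {n5}
n3 ∉ Sat(EX A[(a ∧ b) U p]) = {n5}, so the formula does not hold at n3.

No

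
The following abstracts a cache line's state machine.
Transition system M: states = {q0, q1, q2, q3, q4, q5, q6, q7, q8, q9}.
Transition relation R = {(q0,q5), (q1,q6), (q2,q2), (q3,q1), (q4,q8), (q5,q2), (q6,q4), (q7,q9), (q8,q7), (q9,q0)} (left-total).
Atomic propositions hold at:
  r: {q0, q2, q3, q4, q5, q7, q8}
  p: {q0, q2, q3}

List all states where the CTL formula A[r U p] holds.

{q0, q2, q3, q5}

A[r U p]: least fixpoint, start Z0 = Sat(p) = {q0, q2, q3}, add states in Sat(r) with every successor in Z. Z1 = {q0, q2, q3, q5}; fixed.
Sat(A[r U p]) = {q0, q2, q3, q5}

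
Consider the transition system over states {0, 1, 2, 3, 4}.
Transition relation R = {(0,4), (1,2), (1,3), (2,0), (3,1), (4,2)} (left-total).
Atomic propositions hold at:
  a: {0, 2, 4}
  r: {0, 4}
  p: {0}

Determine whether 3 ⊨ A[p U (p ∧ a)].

No

Sat(p ∧ a) = {0}
A[p U (p ∧ a)]: least fixpoint, start Z0 = Sat((p ∧ a)) = {0}, add states in Sat(p) with every successor in Z. Already a fixed point.
Sat(A[p U (p ∧ a)]) = {0}
3 ∉ Sat(A[p U (p ∧ a)]) = {0}, so the formula does not hold at 3.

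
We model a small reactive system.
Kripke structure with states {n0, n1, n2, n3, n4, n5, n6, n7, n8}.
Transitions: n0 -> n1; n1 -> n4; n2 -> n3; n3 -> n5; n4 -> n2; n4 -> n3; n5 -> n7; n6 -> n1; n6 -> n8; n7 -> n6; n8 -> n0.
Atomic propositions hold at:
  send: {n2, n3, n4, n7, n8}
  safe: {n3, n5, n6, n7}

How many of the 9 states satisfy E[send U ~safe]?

5

Sat(~safe) = {n0, n1, n2, n4, n8}
E[send U ~safe]: least fixpoint, start Z0 = Sat(~safe) = {n0, n1, n2, n4, n8}, add states in Sat(send) with some successor in Z. Already a fixed point.
Sat(E[send U ~safe]) = {n0, n1, n2, n4, n8}
|Sat(E[send U ~safe])| = |{n0, n1, n2, n4, n8}| = 5.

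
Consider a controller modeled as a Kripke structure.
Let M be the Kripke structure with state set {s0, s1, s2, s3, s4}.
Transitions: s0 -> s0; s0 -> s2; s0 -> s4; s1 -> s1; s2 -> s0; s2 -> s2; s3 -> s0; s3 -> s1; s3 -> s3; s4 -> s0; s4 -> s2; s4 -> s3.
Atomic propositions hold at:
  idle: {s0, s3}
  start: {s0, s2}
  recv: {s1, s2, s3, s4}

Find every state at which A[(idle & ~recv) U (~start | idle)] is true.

{s0, s1, s3, s4}

Sat(~recv) = {s0}
Sat(idle & ~recv) = {s0}
Sat(~start) = {s1, s3, s4}
Sat(~start | idle) = {s0, s1, s3, s4}
A[(idle & ~recv) U (~start | idle)]: least fixpoint, start Z0 = Sat((~start | idle)) = {s0, s1, s3, s4}, add states in Sat(idle & ~recv) with every successor in Z. Already a fixed point.
Sat(A[(idle & ~recv) U (~start | idle)]) = {s0, s1, s3, s4}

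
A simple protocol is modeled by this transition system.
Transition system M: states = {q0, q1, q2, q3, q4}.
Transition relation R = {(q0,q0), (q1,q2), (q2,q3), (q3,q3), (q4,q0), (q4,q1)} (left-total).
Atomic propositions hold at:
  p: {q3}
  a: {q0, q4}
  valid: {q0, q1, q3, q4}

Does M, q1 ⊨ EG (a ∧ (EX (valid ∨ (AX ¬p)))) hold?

No

Sat(¬p) = {q0, q1, q2, q4}
Sat(AX ¬p) = {s : every successor in {q0, q1, q2, q4}} = {q0, q1, q4}
Sat(valid ∨ (AX ¬p)) = {q0, q1, q3, q4}
Sat(EX (valid ∨ (AX ¬p))) = {s : some successor in {q0, q1, q3, q4}} = {q0, q2, q3, q4}
Sat(a ∧ (EX (valid ∨ (AX ¬p)))) = {q0, q4}
EG (a ∧ (EX (valid ∨ (AX ¬p)))): greatest fixpoint, start Z0 = {q0, q4}, keep only states in Sat with some successor in Z. Already a fixed point.
Sat(EG (a ∧ (EX (valid ∨ (AX ¬p))))) = {q0, q4}
q1 ∉ Sat(EG (a ∧ (EX (valid ∨ (AX ¬p))))) = {q0, q4}, so the formula does not hold at q1.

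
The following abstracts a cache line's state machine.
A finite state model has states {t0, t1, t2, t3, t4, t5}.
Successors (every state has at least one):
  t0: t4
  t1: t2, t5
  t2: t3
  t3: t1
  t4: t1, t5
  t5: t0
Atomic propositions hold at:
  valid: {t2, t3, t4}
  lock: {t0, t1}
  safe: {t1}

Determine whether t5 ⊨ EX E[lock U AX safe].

No

Sat(AX safe) = {s : every successor in {t1}} = {t3}
E[lock U AX safe]: least fixpoint, start Z0 = Sat(AX safe) = {t3}, add states in Sat(lock) with some successor in Z. Already a fixed point.
Sat(E[lock U AX safe]) = {t3}
Sat(EX E[lock U AX safe]) = {s : some successor in {t3}} = {t2}
t5 ∉ Sat(EX E[lock U AX safe]) = {t2}, so the formula does not hold at t5.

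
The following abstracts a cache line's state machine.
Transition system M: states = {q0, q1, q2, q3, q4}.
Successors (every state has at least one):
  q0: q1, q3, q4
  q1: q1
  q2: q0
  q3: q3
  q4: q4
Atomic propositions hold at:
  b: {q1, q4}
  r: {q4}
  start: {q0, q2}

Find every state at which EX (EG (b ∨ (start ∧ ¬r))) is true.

Sat(¬r) = {q0, q1, q2, q3}
Sat(start ∧ ¬r) = {q0, q2}
Sat(b ∨ (start ∧ ¬r)) = {q0, q1, q2, q4}
EG (b ∨ (start ∧ ¬r)): greatest fixpoint, start Z0 = {q0, q1, q2, q4}, keep only states in Sat with some successor in Z. Already a fixed point.
Sat(EG (b ∨ (start ∧ ¬r))) = {q0, q1, q2, q4}
Sat(EX (EG (b ∨ (start ∧ ¬r)))) = {s : some successor in {q0, q1, q2, q4}} = {q0, q1, q2, q4}

{q0, q1, q2, q4}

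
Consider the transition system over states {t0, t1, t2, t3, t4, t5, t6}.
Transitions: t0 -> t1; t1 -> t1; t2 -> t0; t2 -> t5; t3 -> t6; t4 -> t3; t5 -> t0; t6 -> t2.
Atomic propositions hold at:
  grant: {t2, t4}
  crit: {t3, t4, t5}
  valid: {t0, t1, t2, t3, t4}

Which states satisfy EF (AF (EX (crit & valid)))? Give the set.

{t4}

Sat(crit & valid) = {t3, t4}
Sat(EX (crit & valid)) = {s : some successor in {t3, t4}} = {t4}
AF (EX (crit & valid)): least fixpoint, start Z0 = {t4}, add states with every successor in Z. Already a fixed point.
Sat(AF (EX (crit & valid))) = {t4}
EF (AF (EX (crit & valid))): least fixpoint, start Z0 = {t4}, add states with some successor in Z. Already a fixed point.
Sat(EF (AF (EX (crit & valid)))) = {t4}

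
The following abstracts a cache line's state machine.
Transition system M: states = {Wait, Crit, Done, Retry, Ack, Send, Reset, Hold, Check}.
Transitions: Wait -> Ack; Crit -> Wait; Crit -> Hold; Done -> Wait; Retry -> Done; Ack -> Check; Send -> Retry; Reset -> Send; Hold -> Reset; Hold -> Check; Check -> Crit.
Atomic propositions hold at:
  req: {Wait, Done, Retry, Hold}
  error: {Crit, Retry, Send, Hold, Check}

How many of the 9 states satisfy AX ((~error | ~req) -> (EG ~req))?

Sat(~error) = {Wait, Done, Ack, Reset}
Sat(~req) = {Crit, Ack, Send, Reset, Check}
Sat(~error | ~req) = {Wait, Crit, Done, Ack, Send, Reset, Check}
EG ~req: greatest fixpoint, start Z0 = {Crit, Ack, Send, Reset, Check}, keep only states in Sat with some successor in Z. Z1 = {Ack, Reset, Check}; Z2 = {Ack}; Z3 = ∅; fixed.
Sat(EG ~req) = ∅
Sat((~error | ~req) -> (EG ~req)) = {Retry, Hold}
Sat(AX ((~error | ~req) -> (EG ~req))) = {s : every successor in {Retry, Hold}} = {Send}
|Sat(AX ((~error | ~req) -> (EG ~req)))| = |{Send}| = 1.

1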